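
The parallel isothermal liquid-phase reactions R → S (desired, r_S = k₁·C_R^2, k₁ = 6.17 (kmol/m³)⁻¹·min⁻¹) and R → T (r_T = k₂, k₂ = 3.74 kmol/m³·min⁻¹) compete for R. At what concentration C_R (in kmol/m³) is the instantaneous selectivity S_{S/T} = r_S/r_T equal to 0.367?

0.472 kmol/m³

S_{S/T} = (k₁/k₂)·C_R^2 ⇒ C_R = (S·k₂/k₁)^(0.5).
= (0.367×3.74/6.17)^(0.5) = (0.2225)^(0.5) = 0.472 kmol/m³.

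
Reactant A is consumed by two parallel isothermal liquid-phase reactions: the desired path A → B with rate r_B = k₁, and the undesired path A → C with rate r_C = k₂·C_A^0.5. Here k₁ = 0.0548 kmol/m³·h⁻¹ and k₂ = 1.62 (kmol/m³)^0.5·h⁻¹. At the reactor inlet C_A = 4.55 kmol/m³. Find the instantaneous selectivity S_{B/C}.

0.0159

S_{B/C} = r_B/r_C = (k₁)/(k₂·C_A^0.5) = (k₁/k₂)·C_A^-0.5.
= (0.0548) / (1.62×4.550^0.5) = 0.05480/3.456 = 0.0159.
The undesired path is higher order in A, so low C_A (CSTR or dilute feed) favours B.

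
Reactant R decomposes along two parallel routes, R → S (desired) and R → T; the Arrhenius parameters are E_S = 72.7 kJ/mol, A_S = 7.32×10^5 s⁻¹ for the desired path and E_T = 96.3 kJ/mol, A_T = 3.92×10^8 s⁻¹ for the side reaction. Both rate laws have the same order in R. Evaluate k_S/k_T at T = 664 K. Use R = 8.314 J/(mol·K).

0.134

k_S/k_T = (A_S/A_T)·exp[−(E_S−E_T)/(RT)] = (A_S/A_T)·exp[(E_T−E_S)/(RT)].
(E_T−E_S)/(RT) = (96.3−72.7)×10³/(8.314×664) = 23600/5520 = 4.275.
k_S/k_T = (7.32×10^5/3.92×10^8)·exp(4.275) = 0.001867 × 71.88 = 0.134.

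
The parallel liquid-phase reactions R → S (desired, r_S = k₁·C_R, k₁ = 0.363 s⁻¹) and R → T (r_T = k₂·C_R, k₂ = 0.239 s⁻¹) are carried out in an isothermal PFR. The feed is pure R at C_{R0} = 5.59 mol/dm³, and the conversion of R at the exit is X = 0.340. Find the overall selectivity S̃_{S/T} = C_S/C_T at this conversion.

C_R = C_{R0}(1−X) = 3.689 mol/dm³.
Both paths are first order in R, so the instantaneous fraction to S is constant: dC_S/d(−C_R) = k₁/(k₁+k₂) = 0.6030.
C_S = 0.6030·(C_{R0}−C_R) = 0.6030×1.901 = 1.15 mol/dm³.
C_T = (C_{R0}−C_R)−C_S = 0.7546 mol/dm³; S̃_{S/T} = 1.146/0.7546 = 1.52.

1.52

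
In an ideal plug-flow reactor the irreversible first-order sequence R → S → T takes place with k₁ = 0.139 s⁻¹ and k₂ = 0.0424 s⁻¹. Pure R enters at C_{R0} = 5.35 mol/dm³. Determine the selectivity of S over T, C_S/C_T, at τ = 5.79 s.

For first-order series with pure R initially, C_S(τ) = k₁C_{R0}/(k₂−k₁)·(e^(−k₁τ) − e^(−k₂τ)).
e^(−k₁τ) = e^(−0.139×5.79) = e^(−0.8048) = 0.4472; e^(−k₂τ) = e^(−0.2455) = 0.7823.
C_S = 0.139×5.35/(0.0424−0.139) × (0.4472−0.7823) = (-7.698)×(-0.3351) = 2.580 mol/dm³.
C_R = C_{R0}e^(−k₁τ) = 2.392 mol/dm³, so C_T = C_{R0}−C_R−C_S = 0.3776 mol/dm³; C_S/C_T = 6.83.

6.83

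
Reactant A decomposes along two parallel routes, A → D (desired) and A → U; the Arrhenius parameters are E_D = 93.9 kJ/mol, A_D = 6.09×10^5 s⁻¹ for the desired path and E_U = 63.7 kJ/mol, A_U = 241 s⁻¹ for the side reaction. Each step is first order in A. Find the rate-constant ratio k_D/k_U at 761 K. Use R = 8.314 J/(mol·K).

With equal orders, S_{D/U} = k_D/k_U = (A_D/A_U)·exp[(E_U−E_D)/(RT)].
(E_U−E_D)/(RT) = (63.7−93.9)×10³/(8.314×761) = -30200/6327 = -4.773.
k_D/k_U = (6.09×10^5/241)·exp(-4.773) = 2527 × 0.008453 = 21.4.
Since E_D > E_U, raising the temperature improves selectivity toward D.

21.4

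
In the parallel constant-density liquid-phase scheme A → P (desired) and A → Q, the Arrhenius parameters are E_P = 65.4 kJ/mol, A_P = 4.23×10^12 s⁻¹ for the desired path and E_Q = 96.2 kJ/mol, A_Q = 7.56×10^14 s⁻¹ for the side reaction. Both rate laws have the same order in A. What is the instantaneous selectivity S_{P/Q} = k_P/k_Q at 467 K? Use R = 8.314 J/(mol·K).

k_P/k_Q = (A_P/A_Q)·exp[−(E_P−E_Q)/(RT)] = (A_P/A_Q)·exp[(E_Q−E_P)/(RT)].
(E_Q−E_P)/(RT) = (96.2−65.4)×10³/(8.314×467) = 30800/3883 = 7.933.
k_P/k_Q = (4.23×10^12/7.56×10^14)·exp(7.933) = 0.005595 × 2787 = 15.6.
Since E_P < E_Q, lowering the temperature improves selectivity toward P.

15.6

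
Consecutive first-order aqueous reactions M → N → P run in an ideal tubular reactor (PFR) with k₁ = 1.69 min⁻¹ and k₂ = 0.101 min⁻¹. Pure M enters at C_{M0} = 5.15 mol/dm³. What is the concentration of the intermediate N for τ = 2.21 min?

The intermediate concentration in a first-order A→B→C sequence is C_N = k₁C_{M0}(e^(−k₁τ) − e^(−k₂τ))/(k₂−k₁).
e^(−k₁τ) = e^(−1.69×2.21) = e^(−3.735) = 0.02388; e^(−k₂τ) = e^(−0.2232) = 0.7999.
C_N = 1.69×5.15/(0.101−1.69) × (0.02388−0.7999) = (-5.477)×(-0.7761) = 4.251 mol/dm³.

4.25 mol/dm³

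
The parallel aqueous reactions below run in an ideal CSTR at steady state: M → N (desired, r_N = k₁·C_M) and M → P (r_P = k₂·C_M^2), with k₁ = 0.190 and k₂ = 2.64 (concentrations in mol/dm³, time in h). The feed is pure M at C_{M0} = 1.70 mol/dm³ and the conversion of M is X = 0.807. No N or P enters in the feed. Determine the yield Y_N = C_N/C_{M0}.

0.145

Exit C_M = C_{M0}(1−X) = 1.70×0.193 = 0.3281 mol/dm³.
In a CSTR the entire volume is at exit conditions, so r_N = 0.190×0.3281 = 0.06234 and r_P = 2.64×0.3281^2 = 0.2842.
Fraction of consumed M going to N: r_N/(r_N+r_P) = 0.1799.
C_N = 0.1799·C_{M0}·X = 0.1799×1.70×0.807 = 0.247 mol/dm³; Y_N = C_N/C_{M0} = 0.145.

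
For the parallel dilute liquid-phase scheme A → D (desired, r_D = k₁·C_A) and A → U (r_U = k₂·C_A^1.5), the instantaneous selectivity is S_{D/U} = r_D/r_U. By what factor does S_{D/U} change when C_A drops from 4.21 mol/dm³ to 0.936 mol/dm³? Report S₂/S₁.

2.12

S_{D/U} = (k₁/k₂)·C_A^-0.5, so S₂/S₁ = (C_{A,2}/C_{A,1})^-0.5.
= (0.936/4.21)^(-0.5) = (0.2223)^(-0.5) = 2.12.
Selectivity toward D rises as C_A falls — low-concentration operation is favoured.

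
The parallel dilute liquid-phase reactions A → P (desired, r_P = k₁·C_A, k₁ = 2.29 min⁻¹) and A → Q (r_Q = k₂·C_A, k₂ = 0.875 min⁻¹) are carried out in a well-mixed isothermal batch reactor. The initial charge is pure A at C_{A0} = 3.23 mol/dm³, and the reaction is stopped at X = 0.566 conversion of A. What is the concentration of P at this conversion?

C_A = C_{A0}(1−X) = 1.402 mol/dm³.
Both paths are first order in A, so the instantaneous fraction to P is constant: dC_P/d(−C_A) = k₁/(k₁+k₂) = 0.7235.
C_P = 0.7235·(C_{A0}−C_A) = 0.7235×1.828 = 1.32 mol/dm³.

1.32 mol/dm³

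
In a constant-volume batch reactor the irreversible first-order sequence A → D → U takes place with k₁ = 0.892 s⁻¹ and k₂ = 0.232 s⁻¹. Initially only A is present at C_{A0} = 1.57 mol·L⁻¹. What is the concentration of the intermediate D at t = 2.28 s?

0.973 mol·L⁻¹

The intermediate concentration in a first-order A→B→C sequence is C_D = k₁C_{A0}(e^(−k₁t) − e^(−k₂t))/(k₂−k₁).
e^(−k₁t) = e^(−0.892×2.28) = e^(−2.034) = 0.1308; e^(−k₂t) = e^(−0.5290) = 0.5892.
C_D = 0.892×1.57/(0.232−0.892) × (0.1308−0.5892) = (-2.122)×(-0.4584) = 0.9726 mol·L⁻¹.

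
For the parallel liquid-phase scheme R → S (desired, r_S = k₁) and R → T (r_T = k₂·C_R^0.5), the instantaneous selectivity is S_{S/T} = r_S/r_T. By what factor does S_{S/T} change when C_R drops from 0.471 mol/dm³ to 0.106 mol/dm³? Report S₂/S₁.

S_{S/T} = (k₁/k₂)·C_R^-0.5, so S₂/S₁ = (C_{R,2}/C_{R,1})^-0.5.
= (0.106/0.471)^(-0.5) = (0.2251)^(-0.5) = 2.11.
Selectivity toward S rises as C_R falls — low-concentration operation is favoured.

2.11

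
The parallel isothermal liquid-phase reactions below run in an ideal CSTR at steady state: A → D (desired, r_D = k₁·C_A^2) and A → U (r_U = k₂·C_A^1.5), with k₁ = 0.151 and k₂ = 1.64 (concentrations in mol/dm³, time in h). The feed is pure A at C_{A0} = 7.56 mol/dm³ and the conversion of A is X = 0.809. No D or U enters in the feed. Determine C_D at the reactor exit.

Exit C_A = C_{A0}(1−X) = 7.56×0.191 = 1.444 mol/dm³.
Rates in a CSTR are evaluated at the outlet concentration: r_D = 0.151×1.444^2 = 0.3148, r_U = 1.64×1.444^1.5 = 2.846.
Fraction of consumed A going to D: r_D/(r_D+r_U) = 0.09962.
C_D = 0.09962·C_{A0}·X = 0.09962×7.56×0.809 = 0.609 mol/dm³.

0.609 mol/dm³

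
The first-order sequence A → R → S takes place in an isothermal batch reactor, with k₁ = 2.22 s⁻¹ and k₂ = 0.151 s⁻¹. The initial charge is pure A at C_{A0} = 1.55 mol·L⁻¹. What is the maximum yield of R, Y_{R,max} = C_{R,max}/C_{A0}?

0.822

For a first-order series the maximum intermediate yield is C_{R,max}/C_{A0} = (k₁/k₂)^[k₂/(k₂−k₁)].
= (2.22/0.151)^(0.151/(0.151−2.22)) = (14.70)^(-0.07298) = 0.8219.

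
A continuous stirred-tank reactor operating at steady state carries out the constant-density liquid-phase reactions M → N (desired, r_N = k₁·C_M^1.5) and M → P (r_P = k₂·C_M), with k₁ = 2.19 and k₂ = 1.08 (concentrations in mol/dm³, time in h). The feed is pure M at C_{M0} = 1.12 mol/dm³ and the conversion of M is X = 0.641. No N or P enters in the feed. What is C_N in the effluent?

0.404 mol/dm³

Exit C_M = C_{M0}(1−X) = 1.12×0.359 = 0.4021 mol/dm³.
Rates in a CSTR are evaluated at the outlet concentration: r_N = 2.19×0.4021^1.5 = 0.5584, r_P = 1.08×0.4021 = 0.4342.
Fraction of consumed M going to N: r_N/(r_N+r_P) = 0.5625.
C_N = 0.5625·C_{M0}·X = 0.5625×1.12×0.641 = 0.404 mol/dm³.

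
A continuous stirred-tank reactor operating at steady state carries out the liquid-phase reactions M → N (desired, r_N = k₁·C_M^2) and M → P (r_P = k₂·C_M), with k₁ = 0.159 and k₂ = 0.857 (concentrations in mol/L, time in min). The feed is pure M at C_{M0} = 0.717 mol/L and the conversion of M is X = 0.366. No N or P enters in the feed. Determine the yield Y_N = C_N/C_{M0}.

Exit C_M = C_{M0}(1−X) = 0.717×0.634 = 0.4546 mol/L.
Rates in a CSTR are evaluated at the outlet concentration: r_N = 0.159×0.4546^2 = 0.03286, r_P = 0.857×0.4546 = 0.3896.
Fraction of consumed M going to N: r_N/(r_N+r_P) = 0.07778.
C_N = 0.07778·C_{M0}·X = 0.07778×0.717×0.366 = 0.0204 mol/L; Y_N = C_N/C_{M0} = 0.0285.

0.0285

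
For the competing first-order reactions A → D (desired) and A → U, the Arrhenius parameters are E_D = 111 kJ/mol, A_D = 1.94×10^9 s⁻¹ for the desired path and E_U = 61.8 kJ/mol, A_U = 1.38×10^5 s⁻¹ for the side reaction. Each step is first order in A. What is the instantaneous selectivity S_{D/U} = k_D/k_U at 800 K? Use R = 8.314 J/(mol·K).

With equal orders, S_{D/U} = k_D/k_U = (A_D/A_U)·exp[(E_U−E_D)/(RT)].
(E_U−E_D)/(RT) = (61.8−111)×10³/(8.314×800) = -49200/6651 = -7.397.
k_D/k_U = (1.94×10^9/1.38×10^5)·exp(-7.397) = 14058 × 6.130×10^-4 = 8.62.

8.62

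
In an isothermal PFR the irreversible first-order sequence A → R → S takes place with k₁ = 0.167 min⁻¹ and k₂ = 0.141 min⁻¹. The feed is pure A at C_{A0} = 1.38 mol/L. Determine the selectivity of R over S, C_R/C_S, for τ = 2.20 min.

Solving the coupled first-order balances gives C_R(τ) = [k₁/(k₂−k₁)]·C_{A0}·(e^(−k₁τ) − e^(−k₂τ)).
e^(−k₁τ) = e^(−0.167×2.20) = e^(−0.3674) = 0.6925; e^(−k₂τ) = e^(−0.3102) = 0.7333.
C_R = 0.167×1.38/(0.141−0.167) × (0.6925−0.7333) = (-8.864)×(-0.04077) = 0.3614 mol/L.
C_A = C_{A0}e^(−k₁τ) = 0.9557 mol/L, so C_S = C_{A0}−C_A−C_R = 0.06295 mol/L; C_R/C_S = 5.74.

5.74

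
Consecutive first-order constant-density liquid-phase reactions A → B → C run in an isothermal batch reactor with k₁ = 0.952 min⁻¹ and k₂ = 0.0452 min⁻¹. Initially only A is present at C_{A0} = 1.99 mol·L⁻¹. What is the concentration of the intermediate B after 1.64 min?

1.50 mol·L⁻¹

For first-order series with pure A initially, C_B(t) = k₁C_{A0}/(k₂−k₁)·(e^(−k₁t) − e^(−k₂t)).
e^(−k₁t) = e^(−0.952×1.64) = e^(−1.561) = 0.2099; e^(−k₂t) = e^(−0.07413) = 0.9286.
C_B = 0.952×1.99/(0.0452−0.952) × (0.2099−0.9286) = (-2.089)×(-0.7187) = 1.501 mol·L⁻¹.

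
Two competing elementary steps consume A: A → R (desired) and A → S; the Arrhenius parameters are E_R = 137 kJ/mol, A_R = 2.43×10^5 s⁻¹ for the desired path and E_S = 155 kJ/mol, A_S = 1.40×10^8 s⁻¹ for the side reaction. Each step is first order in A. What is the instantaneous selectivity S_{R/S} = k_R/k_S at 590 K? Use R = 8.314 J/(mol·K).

Since both paths have the same order in A, the concentration cancels and S_{R/S} = k_R/k_S = (A_R/A_S)·exp[(E_S−E_R)/(RT)].
(E_S−E_R)/(RT) = (155−137)×10³/(8.314×590) = 18000/4905 = 3.670.
k_R/k_S = (2.43×10^5/1.40×10^8)·exp(3.670) = 0.001736 × 39.23 = 0.0681.

0.0681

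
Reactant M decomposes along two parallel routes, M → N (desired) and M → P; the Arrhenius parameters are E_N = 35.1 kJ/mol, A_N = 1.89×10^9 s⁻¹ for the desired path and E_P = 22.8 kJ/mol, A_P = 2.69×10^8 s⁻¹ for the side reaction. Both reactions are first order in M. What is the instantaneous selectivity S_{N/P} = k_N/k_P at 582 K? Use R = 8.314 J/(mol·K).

k_N/k_P = (A_N/A_P)·exp[−(E_N−E_P)/(RT)] = (A_N/A_P)·exp[(E_P−E_N)/(RT)].
(E_P−E_N)/(RT) = (22.8−35.1)×10³/(8.314×582) = -12300/4839 = -2.542.
k_N/k_P = (1.89×10^9/2.69×10^8)·exp(-2.542) = 7.026 × 0.07871 = 0.553.
Since E_N > E_P, raising the temperature improves selectivity toward N.

0.553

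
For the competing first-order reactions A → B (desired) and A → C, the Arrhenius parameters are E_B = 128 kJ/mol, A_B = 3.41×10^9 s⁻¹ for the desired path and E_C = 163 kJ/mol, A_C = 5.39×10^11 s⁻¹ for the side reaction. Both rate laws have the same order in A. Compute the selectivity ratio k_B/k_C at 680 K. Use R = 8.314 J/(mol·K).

3.09

k_B/k_C = (A_B/A_C)·exp[−(E_B−E_C)/(RT)] = (A_B/A_C)·exp[(E_C−E_B)/(RT)].
(E_C−E_B)/(RT) = (163−128)×10³/(8.314×680) = 35000/5654 = 6.191.
k_B/k_C = (3.41×10^9/5.39×10^11)·exp(6.191) = 0.006327 × 488.3 = 3.09.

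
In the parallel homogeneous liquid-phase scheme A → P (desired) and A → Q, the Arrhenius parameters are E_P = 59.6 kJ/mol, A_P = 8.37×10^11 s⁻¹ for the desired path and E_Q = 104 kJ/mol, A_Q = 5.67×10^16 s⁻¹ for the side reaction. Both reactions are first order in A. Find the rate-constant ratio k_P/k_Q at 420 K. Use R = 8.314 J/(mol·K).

4.91

With equal orders, S_{P/Q} = k_P/k_Q = (A_P/A_Q)·exp[(E_Q−E_P)/(RT)].
(E_Q−E_P)/(RT) = (104−59.6)×10³/(8.314×420) = 44400/3492 = 12.72.
k_P/k_Q = (8.37×10^11/5.67×10^16)·exp(12.72) = 1.476×10^-5 × 3.328×10^5 = 4.91.
Since E_P < E_Q, lowering the temperature improves selectivity toward P.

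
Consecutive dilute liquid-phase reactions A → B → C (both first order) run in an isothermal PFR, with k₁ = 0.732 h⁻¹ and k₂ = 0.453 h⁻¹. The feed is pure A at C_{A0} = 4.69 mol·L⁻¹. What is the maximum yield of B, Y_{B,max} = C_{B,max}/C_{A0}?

0.459

Evaluating C_B at τ_opt = ln(k₂/k₁)/(k₂−k₁) gives C_{B,max}/C_{A0} = (k₁/k₂)^[k₂/(k₂−k₁)].
= (0.732/0.453)^(0.453/(0.453−0.732)) = (1.616)^(-1.624) = 0.4588.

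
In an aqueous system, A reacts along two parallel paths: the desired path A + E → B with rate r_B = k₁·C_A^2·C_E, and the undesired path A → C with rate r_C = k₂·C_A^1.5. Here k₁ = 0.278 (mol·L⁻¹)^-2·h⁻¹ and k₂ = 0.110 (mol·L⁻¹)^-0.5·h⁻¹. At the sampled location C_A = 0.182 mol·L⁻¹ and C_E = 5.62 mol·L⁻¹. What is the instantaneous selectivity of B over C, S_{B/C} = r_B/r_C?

6.06

S_{B/C} = r_B/r_C = (k₁·C_A^2·C_E)/(k₂·C_A^1.5) = (k₁/k₂)·C_A^0.5·C_E.
= (0.278×0.1820^2×5.620) / (0.110×0.1820^1.5) = 0.05175/0.008541 = 6.06.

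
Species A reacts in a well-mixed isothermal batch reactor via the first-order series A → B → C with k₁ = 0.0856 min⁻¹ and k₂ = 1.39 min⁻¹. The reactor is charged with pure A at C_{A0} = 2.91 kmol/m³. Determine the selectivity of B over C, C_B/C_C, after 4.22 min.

For first-order series with pure A initially, C_B(t) = k₁C_{A0}/(k₂−k₁)·(e^(−k₁t) − e^(−k₂t)).
e^(−k₁t) = e^(−0.0856×4.22) = e^(−0.3612) = 0.6968; e^(−k₂t) = e^(−5.866) = 0.002835.
C_B = 0.0856×2.91/(1.39−0.0856) × (0.6968−0.002835) = 0.1910×0.6940 = 0.1325 kmol/m³.
C_A = C_{A0}e^(−k₁t) = 2.028 kmol/m³, so C_C = C_{A0}−C_A−C_B = 0.7497 kmol/m³; C_B/C_C = 0.177.

0.177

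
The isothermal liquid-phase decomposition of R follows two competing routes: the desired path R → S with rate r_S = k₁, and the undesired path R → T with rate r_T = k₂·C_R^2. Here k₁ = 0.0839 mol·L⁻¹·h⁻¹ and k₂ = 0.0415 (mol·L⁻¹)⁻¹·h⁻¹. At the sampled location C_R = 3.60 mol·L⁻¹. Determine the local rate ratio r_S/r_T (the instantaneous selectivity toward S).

0.156

S_{S/T} = r_S/r_T = (k₁)/(k₂·C_R^2) = (k₁/k₂)·C_R^-2.
= (0.0839) / (0.0415×3.600^2) = 0.08390/0.5378 = 0.156.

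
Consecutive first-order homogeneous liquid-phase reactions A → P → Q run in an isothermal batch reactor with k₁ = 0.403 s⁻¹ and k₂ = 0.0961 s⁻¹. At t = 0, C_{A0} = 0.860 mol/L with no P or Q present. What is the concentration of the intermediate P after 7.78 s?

For first-order series with pure A initially, C_P(t) = k₁C_{A0}/(k₂−k₁)·(e^(−k₁t) − e^(−k₂t)).
e^(−k₁t) = e^(−0.403×7.78) = e^(−3.135) = 0.04348; e^(−k₂t) = e^(−0.7477) = 0.4735.
C_P = 0.403×0.860/(0.0961−0.403) × (0.04348−0.4735) = (-1.129)×(-0.4300) = 0.4856 mol/L.

0.486 mol/L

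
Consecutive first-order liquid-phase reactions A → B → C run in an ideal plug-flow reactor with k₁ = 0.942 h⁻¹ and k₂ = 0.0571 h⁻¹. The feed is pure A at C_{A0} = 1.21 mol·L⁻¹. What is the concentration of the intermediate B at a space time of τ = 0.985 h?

0.708 mol·L⁻¹

Solving the coupled first-order balances gives C_B(τ) = [k₁/(k₂−k₁)]·C_{A0}·(e^(−k₁τ) − e^(−k₂τ)).
e^(−k₁τ) = e^(−0.942×0.985) = e^(−0.9279) = 0.3954; e^(−k₂τ) = e^(−0.05624) = 0.9453.
C_B = 0.942×1.21/(0.0571−0.942) × (0.3954−0.9453) = (-1.288)×(-0.5499) = 0.7083 mol·L⁻¹.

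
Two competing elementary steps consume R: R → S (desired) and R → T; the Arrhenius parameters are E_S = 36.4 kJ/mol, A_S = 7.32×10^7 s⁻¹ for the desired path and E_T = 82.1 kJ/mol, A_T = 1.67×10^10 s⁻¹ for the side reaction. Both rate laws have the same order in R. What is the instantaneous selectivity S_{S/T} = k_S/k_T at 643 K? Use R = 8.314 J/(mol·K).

22.6

Since both paths have the same order in R, the concentration cancels and S_{S/T} = k_S/k_T = (A_S/A_T)·exp[(E_T−E_S)/(RT)].
(E_T−E_S)/(RT) = (82.1−36.4)×10³/(8.314×643) = 45700/5346 = 8.549.
k_S/k_T = (7.32×10^7/1.67×10^10)·exp(8.549) = 0.004383 × 5160 = 22.6.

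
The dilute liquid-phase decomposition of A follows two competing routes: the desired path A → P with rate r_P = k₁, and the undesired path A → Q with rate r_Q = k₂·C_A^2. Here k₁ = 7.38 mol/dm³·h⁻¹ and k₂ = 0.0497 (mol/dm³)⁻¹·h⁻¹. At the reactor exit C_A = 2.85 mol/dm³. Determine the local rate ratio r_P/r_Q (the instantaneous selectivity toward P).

S_{P/Q} = r_P/r_Q = (k₁)/(k₂·C_A^2) = (k₁/k₂)·C_A^-2.
= (7.38) / (0.0497×2.850^2) = 7.380/0.4037 = 18.3.

18.3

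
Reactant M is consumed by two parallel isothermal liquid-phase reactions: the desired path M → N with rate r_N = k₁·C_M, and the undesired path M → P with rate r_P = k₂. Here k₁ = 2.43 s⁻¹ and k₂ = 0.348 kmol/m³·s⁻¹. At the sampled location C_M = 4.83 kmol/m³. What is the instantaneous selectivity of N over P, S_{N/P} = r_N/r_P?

33.7

S_{N/P} = r_N/r_P = (k₁·C_M)/(k₂) = (k₁/k₂)·C_M.
= (2.43×4.830) / (0.348) = 11.74/0.3480 = 33.7.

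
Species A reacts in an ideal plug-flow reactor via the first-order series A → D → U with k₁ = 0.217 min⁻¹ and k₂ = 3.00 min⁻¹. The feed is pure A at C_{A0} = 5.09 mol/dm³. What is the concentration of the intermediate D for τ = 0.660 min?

For first-order series with pure A initially, C_D(τ) = k₁C_{A0}/(k₂−k₁)·(e^(−k₁τ) − e^(−k₂τ)).
e^(−k₁τ) = e^(−0.217×0.660) = e^(−0.1432) = 0.8666; e^(−k₂τ) = e^(−1.980) = 0.1381.
C_D = 0.217×5.09/(3.00−0.217) × (0.8666−0.1381) = 0.3969×0.7285 = 0.2891 mol/dm³.

0.289 mol/dm³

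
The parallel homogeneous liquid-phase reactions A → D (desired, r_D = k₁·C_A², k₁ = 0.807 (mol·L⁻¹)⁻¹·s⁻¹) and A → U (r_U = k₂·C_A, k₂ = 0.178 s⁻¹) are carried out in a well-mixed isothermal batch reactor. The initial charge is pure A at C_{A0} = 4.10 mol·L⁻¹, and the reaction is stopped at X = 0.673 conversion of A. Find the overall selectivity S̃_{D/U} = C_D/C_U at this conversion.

C_A = C_{A0}(1−X) = 1.341 mol·L⁻¹.
Along a PFR/batch, dC_U/dC_A = −r_U/(r_D+r_U) = −k₂/(k₂+k₁·C_A).
Integrating from C_{A0} to C_A: C_U = (0.178/0.807)·ln[(0.178+0.807·4.10)/(0.178+0.807·1.34)] = 0.2206·ln(3.487/1.260) = 0.2245 mol·L⁻¹.
Then C_D = (C_{A0}−C_A) − C_U = 2.759 − 0.2245 = 2.535 mol·L⁻¹.
S̃_{D/U} = C_D/C_U = 2.535/0.2245 = 11.3.

11.3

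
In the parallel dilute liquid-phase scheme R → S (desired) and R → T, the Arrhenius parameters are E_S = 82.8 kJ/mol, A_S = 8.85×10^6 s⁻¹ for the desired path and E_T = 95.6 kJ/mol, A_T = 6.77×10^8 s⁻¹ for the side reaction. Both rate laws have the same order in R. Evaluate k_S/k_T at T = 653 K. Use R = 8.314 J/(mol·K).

k_S/k_T = (A_S/A_T)·exp[−(E_S−E_T)/(RT)] = (A_S/A_T)·exp[(E_T−E_S)/(RT)].
(E_T−E_S)/(RT) = (95.6−82.8)×10³/(8.314×653) = 12800/5429 = 2.358.
k_S/k_T = (8.85×10^6/6.77×10^8)·exp(2.358) = 0.01307 × 10.57 = 0.138.

0.138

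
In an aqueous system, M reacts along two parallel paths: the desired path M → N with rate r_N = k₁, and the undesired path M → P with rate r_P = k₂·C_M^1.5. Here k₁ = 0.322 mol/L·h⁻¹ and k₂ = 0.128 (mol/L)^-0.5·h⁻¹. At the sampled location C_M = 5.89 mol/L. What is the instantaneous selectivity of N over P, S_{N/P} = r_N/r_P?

0.176

S_{N/P} = r_N/r_P = (k₁)/(k₂·C_M^1.5) = (k₁/k₂)·C_M^-1.5.
= (0.322) / (0.128×5.890^1.5) = 0.3220/1.830 = 0.176.
The undesired path is higher order in M, so low C_M (CSTR or dilute feed) favours N.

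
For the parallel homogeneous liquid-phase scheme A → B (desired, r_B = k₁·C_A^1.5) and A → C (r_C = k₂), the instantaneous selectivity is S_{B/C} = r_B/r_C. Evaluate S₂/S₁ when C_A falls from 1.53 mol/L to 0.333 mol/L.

S_{B/C} = (k₁/k₂)·C_A^1.5, so S₂/S₁ = (C_{A,2}/C_{A,1})^1.5.
= (0.333/1.53)^1.5 = (0.2176)^1.5 = 0.102.

0.102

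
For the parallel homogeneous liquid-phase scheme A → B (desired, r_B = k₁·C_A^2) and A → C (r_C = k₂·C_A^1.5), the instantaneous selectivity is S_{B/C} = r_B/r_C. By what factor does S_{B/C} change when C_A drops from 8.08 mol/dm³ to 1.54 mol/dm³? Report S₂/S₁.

0.437

S_{B/C} = (k₁/k₂)·C_A^0.5, so S₂/S₁ = (C_{A,2}/C_{A,1})^0.5.
= (1.54/8.08)^0.5 = (0.1906)^0.5 = 0.437.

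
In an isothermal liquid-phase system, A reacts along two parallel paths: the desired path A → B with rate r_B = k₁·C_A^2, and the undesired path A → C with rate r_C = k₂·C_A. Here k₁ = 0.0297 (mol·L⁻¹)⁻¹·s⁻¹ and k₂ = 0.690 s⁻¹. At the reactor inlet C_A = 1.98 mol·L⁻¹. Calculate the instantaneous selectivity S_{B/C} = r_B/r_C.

0.0852

S_{B/C} = r_B/r_C = (k₁·C_A^2)/(k₂·C_A) = (k₁/k₂)·C_A.
= (0.0297×1.980^2) / (0.690×1.980) = 0.1164/1.366 = 0.0852.
Since the desired path is higher order in A, keeping C_A high (PFR or concentrated feed) favours B.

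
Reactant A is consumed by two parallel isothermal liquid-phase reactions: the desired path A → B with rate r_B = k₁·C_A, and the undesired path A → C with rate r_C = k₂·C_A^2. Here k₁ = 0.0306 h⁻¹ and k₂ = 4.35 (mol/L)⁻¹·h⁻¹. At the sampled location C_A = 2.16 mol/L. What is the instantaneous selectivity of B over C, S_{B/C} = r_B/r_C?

0.00326

S_{B/C} = r_B/r_C = (k₁·C_A)/(k₂·C_A^2) = (k₁/k₂)·C_A⁻¹.
= (0.0306×2.160) / (4.35×2.160^2) = 0.06610/20.30 = 0.00326.
The undesired path is higher order in A, so low C_A (CSTR or dilute feed) favours B.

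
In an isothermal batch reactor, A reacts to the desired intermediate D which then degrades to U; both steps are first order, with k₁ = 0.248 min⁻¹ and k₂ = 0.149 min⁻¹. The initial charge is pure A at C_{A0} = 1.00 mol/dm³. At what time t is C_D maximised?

Setting dC_D/dt = 0 gives t_opt = ln(k₂/k₁)/(k₂−k₁).
= ln(0.149/0.248)/(0.149−0.248) = ln(0.6008)/-0.09900 = -0.5095/-0.09900 = 5.15 min.

5.15 min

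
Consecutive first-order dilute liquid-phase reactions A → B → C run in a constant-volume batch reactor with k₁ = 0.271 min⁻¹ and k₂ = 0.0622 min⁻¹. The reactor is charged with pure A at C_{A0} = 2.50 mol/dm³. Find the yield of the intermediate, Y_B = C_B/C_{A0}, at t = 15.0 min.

The intermediate concentration in a first-order A→B→C sequence is C_B = k₁C_{A0}(e^(−k₁t) − e^(−k₂t))/(k₂−k₁).
e^(−k₁t) = e^(−0.271×15.0) = e^(−4.065) = 0.01716; e^(−k₂t) = e^(−0.9330) = 0.3934.
C_B = 0.271×2.50/(0.0622−0.271) × (0.01716−0.3934) = (-3.245)×(-0.3762) = 1.221 mol/dm³.
Y_B = C_B/C_{A0} = 1.221/2.50 = 0.488.

0.488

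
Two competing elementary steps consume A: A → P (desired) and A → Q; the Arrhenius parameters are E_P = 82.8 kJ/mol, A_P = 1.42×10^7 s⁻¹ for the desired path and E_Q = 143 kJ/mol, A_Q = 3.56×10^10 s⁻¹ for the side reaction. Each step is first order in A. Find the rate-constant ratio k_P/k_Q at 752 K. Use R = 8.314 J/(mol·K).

6.06

With equal orders, S_{P/Q} = k_P/k_Q = (A_P/A_Q)·exp[(E_Q−E_P)/(RT)].
(E_Q−E_P)/(RT) = (143−82.8)×10³/(8.314×752) = 60200/6252 = 9.629.
k_P/k_Q = (1.42×10^7/3.56×10^10)·exp(9.629) = 3.989×10^-4 × 15195 = 6.06.
Since E_P < E_Q, lowering the temperature improves selectivity toward P.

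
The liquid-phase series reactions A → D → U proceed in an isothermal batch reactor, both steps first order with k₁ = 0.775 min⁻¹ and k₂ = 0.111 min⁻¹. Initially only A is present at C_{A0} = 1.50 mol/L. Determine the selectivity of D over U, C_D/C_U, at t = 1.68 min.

8.47

The intermediate concentration in a first-order A→B→C sequence is C_D = k₁C_{A0}(e^(−k₁t) − e^(−k₂t))/(k₂−k₁).
e^(−k₁t) = e^(−0.775×1.68) = e^(−1.302) = 0.2720; e^(−k₂t) = e^(−0.1865) = 0.8299.
C_D = 0.775×1.50/(0.111−0.775) × (0.2720−0.8299) = (-1.751)×(-0.5579) = 0.9767 mol/L.
C_A = C_{A0}e^(−k₁t) = 0.4080 mol/L, so C_U = C_{A0}−C_A−C_D = 0.1153 mol/L; C_D/C_U = 8.47.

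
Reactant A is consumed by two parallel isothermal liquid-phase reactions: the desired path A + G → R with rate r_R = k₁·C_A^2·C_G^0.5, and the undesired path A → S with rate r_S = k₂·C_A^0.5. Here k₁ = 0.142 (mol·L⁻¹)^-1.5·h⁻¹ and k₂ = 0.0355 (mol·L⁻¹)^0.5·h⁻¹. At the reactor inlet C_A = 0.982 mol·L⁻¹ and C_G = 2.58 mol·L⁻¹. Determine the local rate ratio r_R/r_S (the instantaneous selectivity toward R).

S_{R/S} = r_R/r_S = (k₁·C_A^2·C_G^0.5)/(k₂·C_A^0.5) = (k₁/k₂)·C_A^1.5·C_G^0.5.
= (0.142×0.9820^2×2.580^0.5) / (0.0355×0.9820^0.5) = 0.2199/0.03518 = 6.25.

6.25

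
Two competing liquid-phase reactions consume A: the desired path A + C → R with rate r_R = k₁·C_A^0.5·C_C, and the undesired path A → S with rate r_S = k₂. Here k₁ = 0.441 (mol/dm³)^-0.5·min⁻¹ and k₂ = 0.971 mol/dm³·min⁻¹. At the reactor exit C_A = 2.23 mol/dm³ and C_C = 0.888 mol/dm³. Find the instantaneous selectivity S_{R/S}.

0.602

S_{R/S} = r_R/r_S = (k₁·C_A^0.5·C_C)/(k₂) = (k₁/k₂)·C_A^0.5·C_C.
= (0.441×2.230^0.5×0.8880) / (0.971) = 0.5848/0.9710 = 0.602.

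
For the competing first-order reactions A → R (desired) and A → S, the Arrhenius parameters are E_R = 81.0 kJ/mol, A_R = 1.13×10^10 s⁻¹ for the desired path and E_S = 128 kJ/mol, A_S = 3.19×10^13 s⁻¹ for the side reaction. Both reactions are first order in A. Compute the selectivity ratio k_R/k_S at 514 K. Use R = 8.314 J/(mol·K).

21.2

k_R/k_S = (A_R/A_S)·exp[−(E_R−E_S)/(RT)] = (A_R/A_S)·exp[(E_S−E_R)/(RT)].
(E_S−E_R)/(RT) = (128−81.0)×10³/(8.314×514) = 47000/4273 = 11.00.
k_R/k_S = (1.13×10^10/3.19×10^13)·exp(11.00) = 3.542×10^-4 × 59771 = 21.2.
Since E_R < E_S, lowering the temperature improves selectivity toward R.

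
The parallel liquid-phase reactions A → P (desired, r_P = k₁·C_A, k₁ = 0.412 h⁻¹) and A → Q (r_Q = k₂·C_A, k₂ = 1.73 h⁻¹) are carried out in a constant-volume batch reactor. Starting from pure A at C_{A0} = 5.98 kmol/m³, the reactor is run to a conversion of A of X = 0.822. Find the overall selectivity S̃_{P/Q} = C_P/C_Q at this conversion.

0.238

C_A = C_{A0}(1−X) = 1.064 kmol/m³.
Both paths are first order in A, so the instantaneous fraction to P is constant: dC_P/d(−C_A) = k₁/(k₁+k₂) = 0.1923.
C_P = 0.1923·(C_{A0}−C_A) = 0.1923×4.916 = 0.945 kmol/m³.
C_Q = (C_{A0}−C_A)−C_P = 3.970 kmol/m³; S̃_{P/Q} = 0.9455/3.970 = 0.238.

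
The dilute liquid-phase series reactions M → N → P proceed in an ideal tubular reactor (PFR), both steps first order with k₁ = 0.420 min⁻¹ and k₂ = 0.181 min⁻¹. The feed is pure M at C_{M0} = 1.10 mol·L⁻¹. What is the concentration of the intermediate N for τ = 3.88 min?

0.579 mol·L⁻¹

Solving the coupled first-order balances gives C_N(τ) = [k₁/(k₂−k₁)]·C_{M0}·(e^(−k₁τ) − e^(−k₂τ)).
e^(−k₁τ) = e^(−0.420×3.88) = e^(−1.630) = 0.1960; e^(−k₂τ) = e^(−0.7023) = 0.4955.
C_N = 0.420×1.10/(0.181−0.420) × (0.1960−0.4955) = (-1.933)×(-0.2994) = 0.5788 mol·L⁻¹.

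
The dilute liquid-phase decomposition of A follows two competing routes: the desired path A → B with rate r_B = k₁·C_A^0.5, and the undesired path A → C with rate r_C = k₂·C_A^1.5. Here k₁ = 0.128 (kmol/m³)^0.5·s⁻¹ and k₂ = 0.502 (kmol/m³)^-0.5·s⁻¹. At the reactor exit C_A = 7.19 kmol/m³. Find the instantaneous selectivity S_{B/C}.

0.0355

S_{B/C} = r_B/r_C = (k₁·C_A^0.5)/(k₂·C_A^1.5) = (k₁/k₂)·C_A⁻¹.
= (0.128×7.190^0.5) / (0.502×7.190^1.5) = 0.3432/9.678 = 0.0355.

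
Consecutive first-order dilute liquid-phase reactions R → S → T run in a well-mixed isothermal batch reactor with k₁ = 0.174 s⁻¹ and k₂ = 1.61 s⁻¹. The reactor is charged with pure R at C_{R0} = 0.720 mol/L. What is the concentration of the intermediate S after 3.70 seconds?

0.0456 mol/L

For first-order series with pure R initially, C_S(t) = k₁C_{R0}/(k₂−k₁)·(e^(−k₁t) − e^(−k₂t)).
e^(−k₁t) = e^(−0.174×3.70) = e^(−0.6438) = 0.5253; e^(−k₂t) = e^(−5.957) = 0.002588.
C_S = 0.174×0.720/(1.61−0.174) × (0.5253−0.002588) = 0.08724×0.5227 = 0.04560 mol/L.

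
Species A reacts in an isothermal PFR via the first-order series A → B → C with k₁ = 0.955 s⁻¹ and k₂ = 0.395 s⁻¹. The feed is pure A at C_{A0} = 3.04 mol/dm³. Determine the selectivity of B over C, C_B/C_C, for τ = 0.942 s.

The intermediate concentration in a first-order A→B→C sequence is C_B = k₁C_{A0}(e^(−k₁τ) − e^(−k₂τ))/(k₂−k₁).
e^(−k₁τ) = e^(−0.955×0.942) = e^(−0.8996) = 0.4067; e^(−k₂τ) = e^(−0.3721) = 0.6893.
C_B = 0.955×3.04/(0.395−0.955) × (0.4067−0.6893) = (-5.184)×(-0.2826) = 1.465 mol/dm³.
C_A = C_{A0}e^(−k₁τ) = 1.236 mol/dm³, so C_C = C_{A0}−C_A−C_B = 0.3387 mol/dm³; C_B/C_C = 4.33.

4.33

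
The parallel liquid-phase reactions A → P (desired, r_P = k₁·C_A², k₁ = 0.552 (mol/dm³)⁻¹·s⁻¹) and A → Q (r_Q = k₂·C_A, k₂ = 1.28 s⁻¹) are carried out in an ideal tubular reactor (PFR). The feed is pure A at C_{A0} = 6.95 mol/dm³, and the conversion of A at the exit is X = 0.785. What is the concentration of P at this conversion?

C_A = C_{A0}(1−X) = 1.494 mol/dm³.
Along a PFR/batch, dC_Q/dC_A = −r_Q/(r_P+r_Q) = −k₂/(k₂+k₁·C_A).
Integrating from C_{A0} to C_A: C_Q = (1.28/0.552)·ln[(1.28+0.552·6.95)/(1.28+0.552·1.49)] = 2.319·ln(5.116/2.105) = 2.060 mol/dm³.
Then C_P = (C_{A0}−C_A) − C_Q = 5.456 − 2.060 = 3.396 mol/dm³.

3.40 mol/dm³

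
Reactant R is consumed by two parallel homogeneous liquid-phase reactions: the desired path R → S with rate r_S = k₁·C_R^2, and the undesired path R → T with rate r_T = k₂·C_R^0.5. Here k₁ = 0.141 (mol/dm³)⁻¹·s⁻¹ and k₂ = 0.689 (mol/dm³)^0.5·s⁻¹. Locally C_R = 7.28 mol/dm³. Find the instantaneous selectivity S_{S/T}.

4.02

S_{S/T} = r_S/r_T = (k₁·C_R^2)/(k₂·C_R^0.5) = (k₁/k₂)·C_R^1.5.
= (0.141×7.280^2) / (0.689×7.280^0.5) = 7.473/1.859 = 4.02.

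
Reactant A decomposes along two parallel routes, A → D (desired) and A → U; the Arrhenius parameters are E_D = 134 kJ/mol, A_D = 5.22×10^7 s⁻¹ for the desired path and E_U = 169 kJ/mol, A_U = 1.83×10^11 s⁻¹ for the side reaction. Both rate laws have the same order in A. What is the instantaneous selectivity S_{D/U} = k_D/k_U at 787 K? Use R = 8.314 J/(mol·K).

0.0600

k_D/k_U = (A_D/A_U)·exp[−(E_D−E_U)/(RT)] = (A_D/A_U)·exp[(E_U−E_D)/(RT)].
(E_U−E_D)/(RT) = (169−134)×10³/(8.314×787) = 35000/6543 = 5.349.
k_D/k_U = (5.22×10^7/1.83×10^11)·exp(5.349) = 2.852×10^-4 × 210.4 = 0.0600.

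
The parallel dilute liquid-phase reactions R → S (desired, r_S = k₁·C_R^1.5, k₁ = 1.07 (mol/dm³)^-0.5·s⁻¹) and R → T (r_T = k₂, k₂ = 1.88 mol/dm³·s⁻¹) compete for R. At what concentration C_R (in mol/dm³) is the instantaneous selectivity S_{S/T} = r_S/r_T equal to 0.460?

S_{S/T} = (k₁/k₂)·C_R^1.5 ⇒ C_R = (S·k₂/k₁)^(1/1.5).
= (0.460×1.88/1.07)^(0.6667) = (0.8082)^(0.6667) = 0.868 mol/dm³.

0.868 mol/dm³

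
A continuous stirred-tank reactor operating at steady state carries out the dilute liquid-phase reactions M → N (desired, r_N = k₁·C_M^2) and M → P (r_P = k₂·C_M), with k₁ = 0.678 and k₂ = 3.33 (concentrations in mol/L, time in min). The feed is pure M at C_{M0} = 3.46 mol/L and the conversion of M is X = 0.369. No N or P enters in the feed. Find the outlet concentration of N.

Exit C_M = C_{M0}(1−X) = 3.46×0.631 = 2.183 mol/L.
Rates in a CSTR are evaluated at the outlet concentration: r_N = 0.678×2.183^2 = 3.232, r_P = 3.33×2.183 = 7.270.
Fraction of consumed M going to N: r_N/(r_N+r_P) = 0.3077.
C_N = 0.3077·C_{M0}·X = 0.3077×3.46×0.369 = 0.393 mol/L.

0.393 mol/L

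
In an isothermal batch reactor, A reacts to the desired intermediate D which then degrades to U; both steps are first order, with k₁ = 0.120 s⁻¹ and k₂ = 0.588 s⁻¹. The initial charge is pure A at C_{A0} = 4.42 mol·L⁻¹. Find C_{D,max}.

For a first-order series the maximum intermediate yield is C_{D,max}/C_{A0} = (k₁/k₂)^[k₂/(k₂−k₁)].
= (0.120/0.588)^(0.588/(0.588−0.120)) = (0.2041)^(1.256) = 0.1358.
C_{D,max} = 0.1358×4.42 = 0.600 mol·L⁻¹.

0.600 mol·L⁻¹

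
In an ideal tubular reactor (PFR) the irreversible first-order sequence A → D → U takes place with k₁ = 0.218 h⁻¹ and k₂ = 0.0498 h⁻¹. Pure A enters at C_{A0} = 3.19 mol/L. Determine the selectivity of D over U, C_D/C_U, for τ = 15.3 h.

1.38

For first-order series with pure A initially, C_D(τ) = k₁C_{A0}/(k₂−k₁)·(e^(−k₁τ) − e^(−k₂τ)).
e^(−k₁τ) = e^(−0.218×15.3) = e^(−3.335) = 0.03560; e^(−k₂τ) = e^(−0.7619) = 0.4668.
C_D = 0.218×3.19/(0.0498−0.218) × (0.03560−0.4668) = (-4.134)×(-0.4312) = 1.783 mol/L.
C_A = C_{A0}e^(−k₁τ) = 0.1136 mol/L, so C_U = C_{A0}−C_A−C_D = 1.294 mol/L; C_D/C_U = 1.38.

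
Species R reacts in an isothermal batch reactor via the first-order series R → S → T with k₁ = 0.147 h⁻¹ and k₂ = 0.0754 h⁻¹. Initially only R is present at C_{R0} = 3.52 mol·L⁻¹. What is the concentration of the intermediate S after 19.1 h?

1.28 mol·L⁻¹

For first-order series with pure R initially, C_S(t) = k₁C_{R0}/(k₂−k₁)·(e^(−k₁t) − e^(−k₂t)).
e^(−k₁t) = e^(−0.147×19.1) = e^(−2.808) = 0.06034; e^(−k₂t) = e^(−1.440) = 0.2369.
C_S = 0.147×3.52/(0.0754−0.147) × (0.06034−0.2369) = (-7.227)×(-0.1766) = 1.276 mol·L⁻¹.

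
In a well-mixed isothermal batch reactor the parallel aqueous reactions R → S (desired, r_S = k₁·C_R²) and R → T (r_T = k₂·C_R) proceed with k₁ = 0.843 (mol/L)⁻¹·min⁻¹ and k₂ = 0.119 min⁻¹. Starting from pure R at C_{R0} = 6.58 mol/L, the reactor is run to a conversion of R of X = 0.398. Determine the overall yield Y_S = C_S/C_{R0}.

0.387

C_R = C_{R0}(1−X) = 3.961 mol/L.
Along a PFR/batch, dC_T/dC_R = −r_T/(r_S+r_T) = −k₂/(k₂+k₁·C_R).
Integrating from C_{R0} to C_R: C_T = (0.119/0.843)·ln[(0.119+0.843·6.58)/(0.119+0.843·3.96)] = 0.1412·ln(5.666/3.458) = 0.06969 mol/L.
Then C_S = (C_{R0}−C_R) − C_T = 2.619 − 0.06969 = 2.549 mol/L.
Y_S = C_S/C_{R0} = 2.549/6.58 = 0.387.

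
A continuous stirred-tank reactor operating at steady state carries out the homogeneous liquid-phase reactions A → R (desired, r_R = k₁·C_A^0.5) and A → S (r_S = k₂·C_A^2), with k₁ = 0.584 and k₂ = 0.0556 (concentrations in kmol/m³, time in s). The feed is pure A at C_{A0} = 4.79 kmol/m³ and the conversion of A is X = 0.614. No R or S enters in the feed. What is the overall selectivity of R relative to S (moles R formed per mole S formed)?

Exit C_A = C_{A0}(1−X) = 4.79×0.386 = 1.849 kmol/m³.
In a CSTR the entire volume is at exit conditions, so r_R = 0.584×1.849^0.5 = 0.7941 and r_S = 0.0556×1.849^2 = 0.1901.
Overall selectivity = C_R/C_S = r_Rτ/(r_Sτ) = r_R/r_S = 4.18.

4.18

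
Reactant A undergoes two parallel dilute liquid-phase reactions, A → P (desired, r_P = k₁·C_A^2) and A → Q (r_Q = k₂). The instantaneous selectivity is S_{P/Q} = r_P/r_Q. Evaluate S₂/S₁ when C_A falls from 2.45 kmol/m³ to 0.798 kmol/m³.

S_{P/Q} = (k₁/k₂)·C_A^2, so S₂/S₁ = (C_{A,2}/C_{A,1})^2.
= (0.798/2.45)^2 = (0.3257)^2 = 0.106.

0.106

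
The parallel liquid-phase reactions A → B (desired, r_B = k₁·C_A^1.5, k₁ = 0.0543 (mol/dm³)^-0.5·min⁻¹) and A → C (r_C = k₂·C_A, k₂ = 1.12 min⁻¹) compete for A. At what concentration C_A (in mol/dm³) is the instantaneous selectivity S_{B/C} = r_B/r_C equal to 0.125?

6.65 mol/dm³

S_{B/C} = (k₁/k₂)·C_A^0.5 ⇒ C_A = (S·k₂/k₁)^(2).
= (0.125×1.12/0.0543)^(2) = (2.578)^(2) = 6.65 mol/dm³.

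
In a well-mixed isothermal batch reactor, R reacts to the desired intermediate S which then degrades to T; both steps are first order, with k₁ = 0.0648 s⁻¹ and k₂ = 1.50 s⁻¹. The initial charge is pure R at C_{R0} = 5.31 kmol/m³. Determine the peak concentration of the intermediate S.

0.199 kmol/m³

At the optimum, C_{S,max}/C_{R0} = (k₁/k₂)^[k₂/(k₂−k₁)].
= (0.0648/1.50)^(1.50/(1.50−0.0648)) = (0.04320)^(1.045) = 0.03749.
C_{S,max} = 0.03749×5.31 = 0.199 kmol/m³.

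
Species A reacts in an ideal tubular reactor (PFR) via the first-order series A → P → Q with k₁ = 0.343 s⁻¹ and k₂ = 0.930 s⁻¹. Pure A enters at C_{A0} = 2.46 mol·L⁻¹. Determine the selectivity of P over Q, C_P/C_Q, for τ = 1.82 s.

0.794

For first-order series with pure A initially, C_P(τ) = k₁C_{A0}/(k₂−k₁)·(e^(−k₁τ) − e^(−k₂τ)).
e^(−k₁τ) = e^(−0.343×1.82) = e^(−0.6243) = 0.5357; e^(−k₂τ) = e^(−1.693) = 0.1840.
C_P = 0.343×2.46/(0.930−0.343) × (0.5357−0.1840) = 1.437×0.3516 = 0.5054 mol·L⁻¹.
C_A = C_{A0}e^(−k₁τ) = 1.318 mol·L⁻¹, so C_Q = C_{A0}−C_A−C_P = 0.6369 mol·L⁻¹; C_P/C_Q = 0.794.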